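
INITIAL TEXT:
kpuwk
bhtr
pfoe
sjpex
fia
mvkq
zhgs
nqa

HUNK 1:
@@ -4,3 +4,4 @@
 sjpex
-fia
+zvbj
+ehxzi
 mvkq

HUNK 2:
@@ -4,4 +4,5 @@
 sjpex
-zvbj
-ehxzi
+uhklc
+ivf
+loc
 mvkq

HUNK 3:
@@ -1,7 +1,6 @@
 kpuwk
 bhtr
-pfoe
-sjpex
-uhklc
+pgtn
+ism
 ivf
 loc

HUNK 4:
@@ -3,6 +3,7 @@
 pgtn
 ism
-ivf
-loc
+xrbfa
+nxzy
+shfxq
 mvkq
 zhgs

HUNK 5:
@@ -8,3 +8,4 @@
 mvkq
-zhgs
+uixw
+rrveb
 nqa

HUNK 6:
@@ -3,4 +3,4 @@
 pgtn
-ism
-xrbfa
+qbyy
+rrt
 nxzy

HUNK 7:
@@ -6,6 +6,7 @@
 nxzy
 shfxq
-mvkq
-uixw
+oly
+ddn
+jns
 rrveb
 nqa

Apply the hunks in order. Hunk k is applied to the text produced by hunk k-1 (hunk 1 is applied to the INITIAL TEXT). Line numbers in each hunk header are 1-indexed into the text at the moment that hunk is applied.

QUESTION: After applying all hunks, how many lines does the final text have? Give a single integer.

Hunk 1: at line 4 remove [fia] add [zvbj,ehxzi] -> 9 lines: kpuwk bhtr pfoe sjpex zvbj ehxzi mvkq zhgs nqa
Hunk 2: at line 4 remove [zvbj,ehxzi] add [uhklc,ivf,loc] -> 10 lines: kpuwk bhtr pfoe sjpex uhklc ivf loc mvkq zhgs nqa
Hunk 3: at line 1 remove [pfoe,sjpex,uhklc] add [pgtn,ism] -> 9 lines: kpuwk bhtr pgtn ism ivf loc mvkq zhgs nqa
Hunk 4: at line 3 remove [ivf,loc] add [xrbfa,nxzy,shfxq] -> 10 lines: kpuwk bhtr pgtn ism xrbfa nxzy shfxq mvkq zhgs nqa
Hunk 5: at line 8 remove [zhgs] add [uixw,rrveb] -> 11 lines: kpuwk bhtr pgtn ism xrbfa nxzy shfxq mvkq uixw rrveb nqa
Hunk 6: at line 3 remove [ism,xrbfa] add [qbyy,rrt] -> 11 lines: kpuwk bhtr pgtn qbyy rrt nxzy shfxq mvkq uixw rrveb nqa
Hunk 7: at line 6 remove [mvkq,uixw] add [oly,ddn,jns] -> 12 lines: kpuwk bhtr pgtn qbyy rrt nxzy shfxq oly ddn jns rrveb nqa
Final line count: 12

Answer: 12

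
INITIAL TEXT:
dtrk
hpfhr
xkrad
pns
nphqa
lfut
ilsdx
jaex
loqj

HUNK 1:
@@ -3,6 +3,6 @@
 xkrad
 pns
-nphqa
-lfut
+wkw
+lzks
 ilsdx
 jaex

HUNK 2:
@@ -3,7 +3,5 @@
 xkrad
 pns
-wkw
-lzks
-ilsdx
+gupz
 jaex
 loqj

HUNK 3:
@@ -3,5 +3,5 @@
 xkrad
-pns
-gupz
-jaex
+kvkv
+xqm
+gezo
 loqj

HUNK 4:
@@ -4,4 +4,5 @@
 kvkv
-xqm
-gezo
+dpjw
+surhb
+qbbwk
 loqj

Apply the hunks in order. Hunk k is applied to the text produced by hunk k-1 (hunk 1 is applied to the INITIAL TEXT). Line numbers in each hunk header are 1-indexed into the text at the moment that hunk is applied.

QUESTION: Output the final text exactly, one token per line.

Hunk 1: at line 3 remove [nphqa,lfut] add [wkw,lzks] -> 9 lines: dtrk hpfhr xkrad pns wkw lzks ilsdx jaex loqj
Hunk 2: at line 3 remove [wkw,lzks,ilsdx] add [gupz] -> 7 lines: dtrk hpfhr xkrad pns gupz jaex loqj
Hunk 3: at line 3 remove [pns,gupz,jaex] add [kvkv,xqm,gezo] -> 7 lines: dtrk hpfhr xkrad kvkv xqm gezo loqj
Hunk 4: at line 4 remove [xqm,gezo] add [dpjw,surhb,qbbwk] -> 8 lines: dtrk hpfhr xkrad kvkv dpjw surhb qbbwk loqj

Answer: dtrk
hpfhr
xkrad
kvkv
dpjw
surhb
qbbwk
loqj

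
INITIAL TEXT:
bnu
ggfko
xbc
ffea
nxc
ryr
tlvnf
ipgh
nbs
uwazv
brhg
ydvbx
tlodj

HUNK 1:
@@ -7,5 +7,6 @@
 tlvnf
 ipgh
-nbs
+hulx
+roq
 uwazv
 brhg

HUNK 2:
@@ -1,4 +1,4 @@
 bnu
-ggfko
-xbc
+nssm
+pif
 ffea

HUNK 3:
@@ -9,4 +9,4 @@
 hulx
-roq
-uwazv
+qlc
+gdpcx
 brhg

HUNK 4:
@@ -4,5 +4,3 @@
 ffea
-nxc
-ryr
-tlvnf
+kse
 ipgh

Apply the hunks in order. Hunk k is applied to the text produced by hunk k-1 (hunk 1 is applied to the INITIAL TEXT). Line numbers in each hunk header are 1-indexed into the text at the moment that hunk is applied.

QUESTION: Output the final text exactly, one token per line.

Hunk 1: at line 7 remove [nbs] add [hulx,roq] -> 14 lines: bnu ggfko xbc ffea nxc ryr tlvnf ipgh hulx roq uwazv brhg ydvbx tlodj
Hunk 2: at line 1 remove [ggfko,xbc] add [nssm,pif] -> 14 lines: bnu nssm pif ffea nxc ryr tlvnf ipgh hulx roq uwazv brhg ydvbx tlodj
Hunk 3: at line 9 remove [roq,uwazv] add [qlc,gdpcx] -> 14 lines: bnu nssm pif ffea nxc ryr tlvnf ipgh hulx qlc gdpcx brhg ydvbx tlodj
Hunk 4: at line 4 remove [nxc,ryr,tlvnf] add [kse] -> 12 lines: bnu nssm pif ffea kse ipgh hulx qlc gdpcx brhg ydvbx tlodj

Answer: bnu
nssm
pif
ffea
kse
ipgh
hulx
qlc
gdpcx
brhg
ydvbx
tlodj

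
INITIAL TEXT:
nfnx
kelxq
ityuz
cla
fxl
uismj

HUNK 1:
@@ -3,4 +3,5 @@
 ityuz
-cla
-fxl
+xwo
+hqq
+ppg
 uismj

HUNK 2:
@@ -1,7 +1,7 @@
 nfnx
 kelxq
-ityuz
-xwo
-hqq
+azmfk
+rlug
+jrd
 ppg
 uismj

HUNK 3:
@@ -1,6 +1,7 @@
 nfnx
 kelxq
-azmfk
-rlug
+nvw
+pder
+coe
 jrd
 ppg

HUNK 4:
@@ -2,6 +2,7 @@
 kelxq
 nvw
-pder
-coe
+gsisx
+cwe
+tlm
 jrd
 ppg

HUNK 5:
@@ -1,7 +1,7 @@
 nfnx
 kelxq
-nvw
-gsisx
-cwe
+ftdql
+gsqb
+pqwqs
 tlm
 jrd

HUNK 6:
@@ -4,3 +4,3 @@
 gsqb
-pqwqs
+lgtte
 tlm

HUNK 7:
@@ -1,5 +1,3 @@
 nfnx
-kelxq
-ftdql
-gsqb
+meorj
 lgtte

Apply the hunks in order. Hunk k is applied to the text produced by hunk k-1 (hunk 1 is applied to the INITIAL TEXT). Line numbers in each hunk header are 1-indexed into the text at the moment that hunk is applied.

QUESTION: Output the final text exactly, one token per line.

Hunk 1: at line 3 remove [cla,fxl] add [xwo,hqq,ppg] -> 7 lines: nfnx kelxq ityuz xwo hqq ppg uismj
Hunk 2: at line 1 remove [ityuz,xwo,hqq] add [azmfk,rlug,jrd] -> 7 lines: nfnx kelxq azmfk rlug jrd ppg uismj
Hunk 3: at line 1 remove [azmfk,rlug] add [nvw,pder,coe] -> 8 lines: nfnx kelxq nvw pder coe jrd ppg uismj
Hunk 4: at line 2 remove [pder,coe] add [gsisx,cwe,tlm] -> 9 lines: nfnx kelxq nvw gsisx cwe tlm jrd ppg uismj
Hunk 5: at line 1 remove [nvw,gsisx,cwe] add [ftdql,gsqb,pqwqs] -> 9 lines: nfnx kelxq ftdql gsqb pqwqs tlm jrd ppg uismj
Hunk 6: at line 4 remove [pqwqs] add [lgtte] -> 9 lines: nfnx kelxq ftdql gsqb lgtte tlm jrd ppg uismj
Hunk 7: at line 1 remove [kelxq,ftdql,gsqb] add [meorj] -> 7 lines: nfnx meorj lgtte tlm jrd ppg uismj

Answer: nfnx
meorj
lgtte
tlm
jrd
ppg
uismj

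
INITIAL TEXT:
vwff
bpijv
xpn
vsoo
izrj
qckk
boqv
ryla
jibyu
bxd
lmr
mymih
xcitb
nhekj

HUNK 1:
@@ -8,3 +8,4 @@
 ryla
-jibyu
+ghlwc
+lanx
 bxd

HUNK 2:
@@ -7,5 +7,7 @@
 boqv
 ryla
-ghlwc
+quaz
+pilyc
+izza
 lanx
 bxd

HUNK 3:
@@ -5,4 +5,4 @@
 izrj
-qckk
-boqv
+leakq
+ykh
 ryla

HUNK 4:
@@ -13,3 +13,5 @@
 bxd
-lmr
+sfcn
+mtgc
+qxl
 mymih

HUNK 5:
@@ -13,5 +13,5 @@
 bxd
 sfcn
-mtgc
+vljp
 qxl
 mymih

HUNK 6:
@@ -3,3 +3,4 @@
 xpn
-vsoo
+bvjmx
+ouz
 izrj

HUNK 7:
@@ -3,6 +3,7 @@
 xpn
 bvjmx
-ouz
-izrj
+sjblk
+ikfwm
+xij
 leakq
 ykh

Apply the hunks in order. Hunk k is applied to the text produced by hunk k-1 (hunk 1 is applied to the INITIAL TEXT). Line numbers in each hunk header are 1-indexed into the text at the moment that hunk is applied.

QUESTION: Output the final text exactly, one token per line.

Answer: vwff
bpijv
xpn
bvjmx
sjblk
ikfwm
xij
leakq
ykh
ryla
quaz
pilyc
izza
lanx
bxd
sfcn
vljp
qxl
mymih
xcitb
nhekj

Derivation:
Hunk 1: at line 8 remove [jibyu] add [ghlwc,lanx] -> 15 lines: vwff bpijv xpn vsoo izrj qckk boqv ryla ghlwc lanx bxd lmr mymih xcitb nhekj
Hunk 2: at line 7 remove [ghlwc] add [quaz,pilyc,izza] -> 17 lines: vwff bpijv xpn vsoo izrj qckk boqv ryla quaz pilyc izza lanx bxd lmr mymih xcitb nhekj
Hunk 3: at line 5 remove [qckk,boqv] add [leakq,ykh] -> 17 lines: vwff bpijv xpn vsoo izrj leakq ykh ryla quaz pilyc izza lanx bxd lmr mymih xcitb nhekj
Hunk 4: at line 13 remove [lmr] add [sfcn,mtgc,qxl] -> 19 lines: vwff bpijv xpn vsoo izrj leakq ykh ryla quaz pilyc izza lanx bxd sfcn mtgc qxl mymih xcitb nhekj
Hunk 5: at line 13 remove [mtgc] add [vljp] -> 19 lines: vwff bpijv xpn vsoo izrj leakq ykh ryla quaz pilyc izza lanx bxd sfcn vljp qxl mymih xcitb nhekj
Hunk 6: at line 3 remove [vsoo] add [bvjmx,ouz] -> 20 lines: vwff bpijv xpn bvjmx ouz izrj leakq ykh ryla quaz pilyc izza lanx bxd sfcn vljp qxl mymih xcitb nhekj
Hunk 7: at line 3 remove [ouz,izrj] add [sjblk,ikfwm,xij] -> 21 lines: vwff bpijv xpn bvjmx sjblk ikfwm xij leakq ykh ryla quaz pilyc izza lanx bxd sfcn vljp qxl mymih xcitb nhekj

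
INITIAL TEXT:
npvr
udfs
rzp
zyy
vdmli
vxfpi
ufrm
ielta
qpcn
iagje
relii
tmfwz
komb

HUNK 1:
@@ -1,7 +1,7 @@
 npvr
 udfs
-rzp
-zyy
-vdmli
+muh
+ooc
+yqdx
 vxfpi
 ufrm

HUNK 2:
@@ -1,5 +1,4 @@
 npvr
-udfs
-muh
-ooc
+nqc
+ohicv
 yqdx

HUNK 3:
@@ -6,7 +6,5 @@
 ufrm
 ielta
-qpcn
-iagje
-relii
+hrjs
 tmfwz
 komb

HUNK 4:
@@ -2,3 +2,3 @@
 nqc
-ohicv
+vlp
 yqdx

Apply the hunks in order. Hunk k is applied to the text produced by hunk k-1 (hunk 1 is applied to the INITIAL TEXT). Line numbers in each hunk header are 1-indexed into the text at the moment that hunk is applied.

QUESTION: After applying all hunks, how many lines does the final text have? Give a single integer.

Answer: 10

Derivation:
Hunk 1: at line 1 remove [rzp,zyy,vdmli] add [muh,ooc,yqdx] -> 13 lines: npvr udfs muh ooc yqdx vxfpi ufrm ielta qpcn iagje relii tmfwz komb
Hunk 2: at line 1 remove [udfs,muh,ooc] add [nqc,ohicv] -> 12 lines: npvr nqc ohicv yqdx vxfpi ufrm ielta qpcn iagje relii tmfwz komb
Hunk 3: at line 6 remove [qpcn,iagje,relii] add [hrjs] -> 10 lines: npvr nqc ohicv yqdx vxfpi ufrm ielta hrjs tmfwz komb
Hunk 4: at line 2 remove [ohicv] add [vlp] -> 10 lines: npvr nqc vlp yqdx vxfpi ufrm ielta hrjs tmfwz komb
Final line count: 10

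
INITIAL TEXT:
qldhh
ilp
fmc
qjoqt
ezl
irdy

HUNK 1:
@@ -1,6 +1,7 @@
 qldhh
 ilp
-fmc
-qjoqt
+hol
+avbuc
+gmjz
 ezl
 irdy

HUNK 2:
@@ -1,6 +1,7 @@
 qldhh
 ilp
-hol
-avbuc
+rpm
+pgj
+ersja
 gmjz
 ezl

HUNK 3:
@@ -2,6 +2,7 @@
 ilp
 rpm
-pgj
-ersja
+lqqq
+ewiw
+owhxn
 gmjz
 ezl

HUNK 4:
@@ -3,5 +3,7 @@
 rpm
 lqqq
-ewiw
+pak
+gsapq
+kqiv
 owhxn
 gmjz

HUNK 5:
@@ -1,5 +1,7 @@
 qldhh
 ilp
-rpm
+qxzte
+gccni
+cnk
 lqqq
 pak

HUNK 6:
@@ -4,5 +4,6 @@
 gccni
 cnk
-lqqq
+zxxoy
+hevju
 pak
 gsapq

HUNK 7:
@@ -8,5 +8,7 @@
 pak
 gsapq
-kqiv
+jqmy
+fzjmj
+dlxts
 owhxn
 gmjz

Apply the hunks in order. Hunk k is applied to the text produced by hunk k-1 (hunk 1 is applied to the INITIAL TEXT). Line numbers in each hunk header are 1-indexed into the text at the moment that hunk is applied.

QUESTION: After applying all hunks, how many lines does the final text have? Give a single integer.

Answer: 16

Derivation:
Hunk 1: at line 1 remove [fmc,qjoqt] add [hol,avbuc,gmjz] -> 7 lines: qldhh ilp hol avbuc gmjz ezl irdy
Hunk 2: at line 1 remove [hol,avbuc] add [rpm,pgj,ersja] -> 8 lines: qldhh ilp rpm pgj ersja gmjz ezl irdy
Hunk 3: at line 2 remove [pgj,ersja] add [lqqq,ewiw,owhxn] -> 9 lines: qldhh ilp rpm lqqq ewiw owhxn gmjz ezl irdy
Hunk 4: at line 3 remove [ewiw] add [pak,gsapq,kqiv] -> 11 lines: qldhh ilp rpm lqqq pak gsapq kqiv owhxn gmjz ezl irdy
Hunk 5: at line 1 remove [rpm] add [qxzte,gccni,cnk] -> 13 lines: qldhh ilp qxzte gccni cnk lqqq pak gsapq kqiv owhxn gmjz ezl irdy
Hunk 6: at line 4 remove [lqqq] add [zxxoy,hevju] -> 14 lines: qldhh ilp qxzte gccni cnk zxxoy hevju pak gsapq kqiv owhxn gmjz ezl irdy
Hunk 7: at line 8 remove [kqiv] add [jqmy,fzjmj,dlxts] -> 16 lines: qldhh ilp qxzte gccni cnk zxxoy hevju pak gsapq jqmy fzjmj dlxts owhxn gmjz ezl irdy
Final line count: 16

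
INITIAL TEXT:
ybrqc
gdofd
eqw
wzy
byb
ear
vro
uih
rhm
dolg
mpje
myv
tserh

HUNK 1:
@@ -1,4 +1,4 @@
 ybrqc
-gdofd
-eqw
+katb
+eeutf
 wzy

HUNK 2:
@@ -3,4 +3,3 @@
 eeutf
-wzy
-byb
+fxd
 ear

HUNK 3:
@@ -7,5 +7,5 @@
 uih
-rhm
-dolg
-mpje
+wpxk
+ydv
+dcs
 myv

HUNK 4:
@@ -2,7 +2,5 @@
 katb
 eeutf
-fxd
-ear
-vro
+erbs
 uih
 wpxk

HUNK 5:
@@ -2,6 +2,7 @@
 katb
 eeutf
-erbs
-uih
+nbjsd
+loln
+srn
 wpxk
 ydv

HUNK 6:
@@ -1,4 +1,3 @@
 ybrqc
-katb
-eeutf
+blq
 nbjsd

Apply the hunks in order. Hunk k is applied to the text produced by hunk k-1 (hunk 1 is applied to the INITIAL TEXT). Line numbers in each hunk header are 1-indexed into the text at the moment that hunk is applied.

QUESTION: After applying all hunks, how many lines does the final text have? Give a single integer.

Hunk 1: at line 1 remove [gdofd,eqw] add [katb,eeutf] -> 13 lines: ybrqc katb eeutf wzy byb ear vro uih rhm dolg mpje myv tserh
Hunk 2: at line 3 remove [wzy,byb] add [fxd] -> 12 lines: ybrqc katb eeutf fxd ear vro uih rhm dolg mpje myv tserh
Hunk 3: at line 7 remove [rhm,dolg,mpje] add [wpxk,ydv,dcs] -> 12 lines: ybrqc katb eeutf fxd ear vro uih wpxk ydv dcs myv tserh
Hunk 4: at line 2 remove [fxd,ear,vro] add [erbs] -> 10 lines: ybrqc katb eeutf erbs uih wpxk ydv dcs myv tserh
Hunk 5: at line 2 remove [erbs,uih] add [nbjsd,loln,srn] -> 11 lines: ybrqc katb eeutf nbjsd loln srn wpxk ydv dcs myv tserh
Hunk 6: at line 1 remove [katb,eeutf] add [blq] -> 10 lines: ybrqc blq nbjsd loln srn wpxk ydv dcs myv tserh
Final line count: 10

Answer: 10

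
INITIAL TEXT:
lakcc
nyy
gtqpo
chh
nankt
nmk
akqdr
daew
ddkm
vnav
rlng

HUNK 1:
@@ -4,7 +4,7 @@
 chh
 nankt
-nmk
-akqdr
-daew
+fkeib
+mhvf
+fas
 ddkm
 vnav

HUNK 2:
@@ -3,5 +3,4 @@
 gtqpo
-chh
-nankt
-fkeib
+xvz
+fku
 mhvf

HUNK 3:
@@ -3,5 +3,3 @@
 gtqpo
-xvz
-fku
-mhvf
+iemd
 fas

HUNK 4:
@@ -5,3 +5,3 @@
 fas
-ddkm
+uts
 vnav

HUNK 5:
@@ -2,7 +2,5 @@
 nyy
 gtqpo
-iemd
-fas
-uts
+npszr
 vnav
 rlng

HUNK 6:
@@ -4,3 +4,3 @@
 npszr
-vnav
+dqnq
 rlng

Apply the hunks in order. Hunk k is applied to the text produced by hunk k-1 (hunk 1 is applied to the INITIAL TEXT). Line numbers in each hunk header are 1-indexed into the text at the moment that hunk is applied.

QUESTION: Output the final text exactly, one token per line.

Answer: lakcc
nyy
gtqpo
npszr
dqnq
rlng

Derivation:
Hunk 1: at line 4 remove [nmk,akqdr,daew] add [fkeib,mhvf,fas] -> 11 lines: lakcc nyy gtqpo chh nankt fkeib mhvf fas ddkm vnav rlng
Hunk 2: at line 3 remove [chh,nankt,fkeib] add [xvz,fku] -> 10 lines: lakcc nyy gtqpo xvz fku mhvf fas ddkm vnav rlng
Hunk 3: at line 3 remove [xvz,fku,mhvf] add [iemd] -> 8 lines: lakcc nyy gtqpo iemd fas ddkm vnav rlng
Hunk 4: at line 5 remove [ddkm] add [uts] -> 8 lines: lakcc nyy gtqpo iemd fas uts vnav rlng
Hunk 5: at line 2 remove [iemd,fas,uts] add [npszr] -> 6 lines: lakcc nyy gtqpo npszr vnav rlng
Hunk 6: at line 4 remove [vnav] add [dqnq] -> 6 lines: lakcc nyy gtqpo npszr dqnq rlng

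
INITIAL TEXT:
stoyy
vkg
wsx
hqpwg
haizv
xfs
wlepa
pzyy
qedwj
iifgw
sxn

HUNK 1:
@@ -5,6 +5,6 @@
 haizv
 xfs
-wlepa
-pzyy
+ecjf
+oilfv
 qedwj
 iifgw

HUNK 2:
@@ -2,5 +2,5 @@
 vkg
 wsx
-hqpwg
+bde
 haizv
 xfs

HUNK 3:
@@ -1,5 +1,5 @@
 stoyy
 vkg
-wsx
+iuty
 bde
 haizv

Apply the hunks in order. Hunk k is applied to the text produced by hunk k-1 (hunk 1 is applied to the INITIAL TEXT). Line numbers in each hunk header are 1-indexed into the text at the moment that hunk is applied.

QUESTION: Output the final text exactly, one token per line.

Hunk 1: at line 5 remove [wlepa,pzyy] add [ecjf,oilfv] -> 11 lines: stoyy vkg wsx hqpwg haizv xfs ecjf oilfv qedwj iifgw sxn
Hunk 2: at line 2 remove [hqpwg] add [bde] -> 11 lines: stoyy vkg wsx bde haizv xfs ecjf oilfv qedwj iifgw sxn
Hunk 3: at line 1 remove [wsx] add [iuty] -> 11 lines: stoyy vkg iuty bde haizv xfs ecjf oilfv qedwj iifgw sxn

Answer: stoyy
vkg
iuty
bde
haizv
xfs
ecjf
oilfv
qedwj
iifgw
sxn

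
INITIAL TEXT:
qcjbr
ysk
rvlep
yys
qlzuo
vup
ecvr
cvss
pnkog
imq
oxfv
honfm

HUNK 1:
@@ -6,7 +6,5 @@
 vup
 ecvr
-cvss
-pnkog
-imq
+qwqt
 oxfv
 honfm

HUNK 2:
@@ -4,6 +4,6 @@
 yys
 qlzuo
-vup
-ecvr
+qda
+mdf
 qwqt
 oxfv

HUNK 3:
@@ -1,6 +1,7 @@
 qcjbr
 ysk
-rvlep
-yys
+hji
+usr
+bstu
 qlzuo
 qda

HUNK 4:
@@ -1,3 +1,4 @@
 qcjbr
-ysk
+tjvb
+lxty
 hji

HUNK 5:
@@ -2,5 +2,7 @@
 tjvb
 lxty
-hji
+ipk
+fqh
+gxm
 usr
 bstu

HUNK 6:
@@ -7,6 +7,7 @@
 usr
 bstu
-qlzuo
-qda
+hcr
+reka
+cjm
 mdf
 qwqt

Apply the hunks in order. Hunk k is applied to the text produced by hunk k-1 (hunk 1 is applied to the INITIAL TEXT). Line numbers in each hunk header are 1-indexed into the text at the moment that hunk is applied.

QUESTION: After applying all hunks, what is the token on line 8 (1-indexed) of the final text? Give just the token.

Answer: bstu

Derivation:
Hunk 1: at line 6 remove [cvss,pnkog,imq] add [qwqt] -> 10 lines: qcjbr ysk rvlep yys qlzuo vup ecvr qwqt oxfv honfm
Hunk 2: at line 4 remove [vup,ecvr] add [qda,mdf] -> 10 lines: qcjbr ysk rvlep yys qlzuo qda mdf qwqt oxfv honfm
Hunk 3: at line 1 remove [rvlep,yys] add [hji,usr,bstu] -> 11 lines: qcjbr ysk hji usr bstu qlzuo qda mdf qwqt oxfv honfm
Hunk 4: at line 1 remove [ysk] add [tjvb,lxty] -> 12 lines: qcjbr tjvb lxty hji usr bstu qlzuo qda mdf qwqt oxfv honfm
Hunk 5: at line 2 remove [hji] add [ipk,fqh,gxm] -> 14 lines: qcjbr tjvb lxty ipk fqh gxm usr bstu qlzuo qda mdf qwqt oxfv honfm
Hunk 6: at line 7 remove [qlzuo,qda] add [hcr,reka,cjm] -> 15 lines: qcjbr tjvb lxty ipk fqh gxm usr bstu hcr reka cjm mdf qwqt oxfv honfm
Final line 8: bstu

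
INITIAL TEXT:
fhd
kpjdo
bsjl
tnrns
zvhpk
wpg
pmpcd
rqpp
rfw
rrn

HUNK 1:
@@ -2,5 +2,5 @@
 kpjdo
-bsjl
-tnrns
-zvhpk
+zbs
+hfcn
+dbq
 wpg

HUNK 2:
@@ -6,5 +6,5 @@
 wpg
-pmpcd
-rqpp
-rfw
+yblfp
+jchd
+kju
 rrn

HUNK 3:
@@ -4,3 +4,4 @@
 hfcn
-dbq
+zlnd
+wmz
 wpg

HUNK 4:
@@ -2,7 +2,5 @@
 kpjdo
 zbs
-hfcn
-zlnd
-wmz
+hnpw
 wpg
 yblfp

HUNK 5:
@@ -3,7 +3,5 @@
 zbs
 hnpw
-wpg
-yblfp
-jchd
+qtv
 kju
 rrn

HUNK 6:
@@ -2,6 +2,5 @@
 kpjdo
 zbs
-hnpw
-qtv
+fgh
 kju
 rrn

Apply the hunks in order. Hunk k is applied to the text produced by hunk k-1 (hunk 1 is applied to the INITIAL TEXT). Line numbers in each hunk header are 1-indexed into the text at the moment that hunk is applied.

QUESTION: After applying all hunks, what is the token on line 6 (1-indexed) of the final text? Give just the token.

Hunk 1: at line 2 remove [bsjl,tnrns,zvhpk] add [zbs,hfcn,dbq] -> 10 lines: fhd kpjdo zbs hfcn dbq wpg pmpcd rqpp rfw rrn
Hunk 2: at line 6 remove [pmpcd,rqpp,rfw] add [yblfp,jchd,kju] -> 10 lines: fhd kpjdo zbs hfcn dbq wpg yblfp jchd kju rrn
Hunk 3: at line 4 remove [dbq] add [zlnd,wmz] -> 11 lines: fhd kpjdo zbs hfcn zlnd wmz wpg yblfp jchd kju rrn
Hunk 4: at line 2 remove [hfcn,zlnd,wmz] add [hnpw] -> 9 lines: fhd kpjdo zbs hnpw wpg yblfp jchd kju rrn
Hunk 5: at line 3 remove [wpg,yblfp,jchd] add [qtv] -> 7 lines: fhd kpjdo zbs hnpw qtv kju rrn
Hunk 6: at line 2 remove [hnpw,qtv] add [fgh] -> 6 lines: fhd kpjdo zbs fgh kju rrn
Final line 6: rrn

Answer: rrn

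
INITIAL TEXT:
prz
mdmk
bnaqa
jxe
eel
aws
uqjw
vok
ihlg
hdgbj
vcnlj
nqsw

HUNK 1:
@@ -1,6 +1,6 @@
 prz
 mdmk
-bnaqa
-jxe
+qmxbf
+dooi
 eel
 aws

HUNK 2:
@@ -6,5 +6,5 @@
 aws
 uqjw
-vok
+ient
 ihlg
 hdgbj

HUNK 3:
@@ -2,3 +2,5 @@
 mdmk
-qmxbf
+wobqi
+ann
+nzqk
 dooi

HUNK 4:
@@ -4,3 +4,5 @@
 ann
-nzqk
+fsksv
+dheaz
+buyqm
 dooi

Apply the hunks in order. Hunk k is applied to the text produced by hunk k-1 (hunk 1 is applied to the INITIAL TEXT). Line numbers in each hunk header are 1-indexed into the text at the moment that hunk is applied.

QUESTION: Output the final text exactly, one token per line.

Answer: prz
mdmk
wobqi
ann
fsksv
dheaz
buyqm
dooi
eel
aws
uqjw
ient
ihlg
hdgbj
vcnlj
nqsw

Derivation:
Hunk 1: at line 1 remove [bnaqa,jxe] add [qmxbf,dooi] -> 12 lines: prz mdmk qmxbf dooi eel aws uqjw vok ihlg hdgbj vcnlj nqsw
Hunk 2: at line 6 remove [vok] add [ient] -> 12 lines: prz mdmk qmxbf dooi eel aws uqjw ient ihlg hdgbj vcnlj nqsw
Hunk 3: at line 2 remove [qmxbf] add [wobqi,ann,nzqk] -> 14 lines: prz mdmk wobqi ann nzqk dooi eel aws uqjw ient ihlg hdgbj vcnlj nqsw
Hunk 4: at line 4 remove [nzqk] add [fsksv,dheaz,buyqm] -> 16 lines: prz mdmk wobqi ann fsksv dheaz buyqm dooi eel aws uqjw ient ihlg hdgbj vcnlj nqsw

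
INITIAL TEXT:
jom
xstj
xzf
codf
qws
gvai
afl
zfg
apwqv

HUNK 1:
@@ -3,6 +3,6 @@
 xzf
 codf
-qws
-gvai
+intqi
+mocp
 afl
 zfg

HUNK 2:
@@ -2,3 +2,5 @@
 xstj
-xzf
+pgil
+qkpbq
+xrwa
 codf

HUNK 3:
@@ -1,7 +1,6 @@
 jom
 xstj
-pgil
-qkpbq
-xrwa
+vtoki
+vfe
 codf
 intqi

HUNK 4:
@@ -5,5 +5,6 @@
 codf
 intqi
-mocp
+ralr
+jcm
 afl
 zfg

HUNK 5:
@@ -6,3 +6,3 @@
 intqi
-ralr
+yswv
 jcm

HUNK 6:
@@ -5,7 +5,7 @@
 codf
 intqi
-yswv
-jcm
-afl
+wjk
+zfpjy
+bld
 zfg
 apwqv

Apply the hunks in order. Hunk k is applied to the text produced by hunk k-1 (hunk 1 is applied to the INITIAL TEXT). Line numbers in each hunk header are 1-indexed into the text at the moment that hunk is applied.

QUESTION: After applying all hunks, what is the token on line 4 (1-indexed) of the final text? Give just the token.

Hunk 1: at line 3 remove [qws,gvai] add [intqi,mocp] -> 9 lines: jom xstj xzf codf intqi mocp afl zfg apwqv
Hunk 2: at line 2 remove [xzf] add [pgil,qkpbq,xrwa] -> 11 lines: jom xstj pgil qkpbq xrwa codf intqi mocp afl zfg apwqv
Hunk 3: at line 1 remove [pgil,qkpbq,xrwa] add [vtoki,vfe] -> 10 lines: jom xstj vtoki vfe codf intqi mocp afl zfg apwqv
Hunk 4: at line 5 remove [mocp] add [ralr,jcm] -> 11 lines: jom xstj vtoki vfe codf intqi ralr jcm afl zfg apwqv
Hunk 5: at line 6 remove [ralr] add [yswv] -> 11 lines: jom xstj vtoki vfe codf intqi yswv jcm afl zfg apwqv
Hunk 6: at line 5 remove [yswv,jcm,afl] add [wjk,zfpjy,bld] -> 11 lines: jom xstj vtoki vfe codf intqi wjk zfpjy bld zfg apwqv
Final line 4: vfe

Answer: vfe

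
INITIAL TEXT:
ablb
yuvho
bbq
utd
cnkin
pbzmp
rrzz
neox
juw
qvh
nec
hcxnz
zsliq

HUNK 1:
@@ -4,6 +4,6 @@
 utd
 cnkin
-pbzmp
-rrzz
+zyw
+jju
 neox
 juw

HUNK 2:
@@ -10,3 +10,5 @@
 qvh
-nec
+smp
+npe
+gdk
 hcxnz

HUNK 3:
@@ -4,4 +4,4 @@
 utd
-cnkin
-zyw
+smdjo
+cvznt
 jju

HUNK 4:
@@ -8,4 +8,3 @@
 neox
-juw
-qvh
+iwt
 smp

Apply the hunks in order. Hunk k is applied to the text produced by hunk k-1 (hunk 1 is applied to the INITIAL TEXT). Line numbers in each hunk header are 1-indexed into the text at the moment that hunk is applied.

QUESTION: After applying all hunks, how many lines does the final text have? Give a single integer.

Answer: 14

Derivation:
Hunk 1: at line 4 remove [pbzmp,rrzz] add [zyw,jju] -> 13 lines: ablb yuvho bbq utd cnkin zyw jju neox juw qvh nec hcxnz zsliq
Hunk 2: at line 10 remove [nec] add [smp,npe,gdk] -> 15 lines: ablb yuvho bbq utd cnkin zyw jju neox juw qvh smp npe gdk hcxnz zsliq
Hunk 3: at line 4 remove [cnkin,zyw] add [smdjo,cvznt] -> 15 lines: ablb yuvho bbq utd smdjo cvznt jju neox juw qvh smp npe gdk hcxnz zsliq
Hunk 4: at line 8 remove [juw,qvh] add [iwt] -> 14 lines: ablb yuvho bbq utd smdjo cvznt jju neox iwt smp npe gdk hcxnz zsliq
Final line count: 14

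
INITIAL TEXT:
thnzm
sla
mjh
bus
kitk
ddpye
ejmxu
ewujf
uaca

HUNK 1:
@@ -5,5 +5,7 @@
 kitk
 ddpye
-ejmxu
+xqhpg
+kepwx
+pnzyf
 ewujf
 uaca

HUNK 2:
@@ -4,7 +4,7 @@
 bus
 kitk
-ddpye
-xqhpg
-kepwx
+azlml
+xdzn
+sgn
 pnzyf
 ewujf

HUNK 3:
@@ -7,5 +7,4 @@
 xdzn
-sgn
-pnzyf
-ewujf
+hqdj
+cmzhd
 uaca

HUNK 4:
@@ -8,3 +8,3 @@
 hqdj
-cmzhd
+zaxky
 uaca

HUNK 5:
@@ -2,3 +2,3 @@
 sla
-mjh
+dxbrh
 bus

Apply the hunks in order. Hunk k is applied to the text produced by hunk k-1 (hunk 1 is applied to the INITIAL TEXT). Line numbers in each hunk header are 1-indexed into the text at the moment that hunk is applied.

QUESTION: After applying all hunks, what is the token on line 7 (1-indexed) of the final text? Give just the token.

Hunk 1: at line 5 remove [ejmxu] add [xqhpg,kepwx,pnzyf] -> 11 lines: thnzm sla mjh bus kitk ddpye xqhpg kepwx pnzyf ewujf uaca
Hunk 2: at line 4 remove [ddpye,xqhpg,kepwx] add [azlml,xdzn,sgn] -> 11 lines: thnzm sla mjh bus kitk azlml xdzn sgn pnzyf ewujf uaca
Hunk 3: at line 7 remove [sgn,pnzyf,ewujf] add [hqdj,cmzhd] -> 10 lines: thnzm sla mjh bus kitk azlml xdzn hqdj cmzhd uaca
Hunk 4: at line 8 remove [cmzhd] add [zaxky] -> 10 lines: thnzm sla mjh bus kitk azlml xdzn hqdj zaxky uaca
Hunk 5: at line 2 remove [mjh] add [dxbrh] -> 10 lines: thnzm sla dxbrh bus kitk azlml xdzn hqdj zaxky uaca
Final line 7: xdzn

Answer: xdzn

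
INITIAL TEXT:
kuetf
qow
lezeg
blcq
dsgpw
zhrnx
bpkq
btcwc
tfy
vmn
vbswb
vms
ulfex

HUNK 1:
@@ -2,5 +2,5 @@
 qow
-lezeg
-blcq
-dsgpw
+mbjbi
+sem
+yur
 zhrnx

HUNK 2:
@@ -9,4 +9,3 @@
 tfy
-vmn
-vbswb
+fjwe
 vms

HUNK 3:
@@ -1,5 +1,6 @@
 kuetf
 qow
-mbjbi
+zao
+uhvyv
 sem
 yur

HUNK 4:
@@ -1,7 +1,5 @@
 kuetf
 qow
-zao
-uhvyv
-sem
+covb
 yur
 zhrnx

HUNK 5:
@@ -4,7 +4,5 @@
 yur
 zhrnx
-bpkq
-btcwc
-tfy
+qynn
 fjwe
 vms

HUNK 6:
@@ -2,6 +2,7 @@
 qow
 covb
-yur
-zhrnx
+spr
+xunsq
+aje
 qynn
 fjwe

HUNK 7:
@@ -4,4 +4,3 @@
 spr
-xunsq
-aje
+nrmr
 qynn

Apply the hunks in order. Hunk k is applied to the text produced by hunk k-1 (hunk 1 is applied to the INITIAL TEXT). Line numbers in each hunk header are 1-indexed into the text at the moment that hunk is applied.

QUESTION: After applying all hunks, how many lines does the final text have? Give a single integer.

Hunk 1: at line 2 remove [lezeg,blcq,dsgpw] add [mbjbi,sem,yur] -> 13 lines: kuetf qow mbjbi sem yur zhrnx bpkq btcwc tfy vmn vbswb vms ulfex
Hunk 2: at line 9 remove [vmn,vbswb] add [fjwe] -> 12 lines: kuetf qow mbjbi sem yur zhrnx bpkq btcwc tfy fjwe vms ulfex
Hunk 3: at line 1 remove [mbjbi] add [zao,uhvyv] -> 13 lines: kuetf qow zao uhvyv sem yur zhrnx bpkq btcwc tfy fjwe vms ulfex
Hunk 4: at line 1 remove [zao,uhvyv,sem] add [covb] -> 11 lines: kuetf qow covb yur zhrnx bpkq btcwc tfy fjwe vms ulfex
Hunk 5: at line 4 remove [bpkq,btcwc,tfy] add [qynn] -> 9 lines: kuetf qow covb yur zhrnx qynn fjwe vms ulfex
Hunk 6: at line 2 remove [yur,zhrnx] add [spr,xunsq,aje] -> 10 lines: kuetf qow covb spr xunsq aje qynn fjwe vms ulfex
Hunk 7: at line 4 remove [xunsq,aje] add [nrmr] -> 9 lines: kuetf qow covb spr nrmr qynn fjwe vms ulfex
Final line count: 9

Answer: 9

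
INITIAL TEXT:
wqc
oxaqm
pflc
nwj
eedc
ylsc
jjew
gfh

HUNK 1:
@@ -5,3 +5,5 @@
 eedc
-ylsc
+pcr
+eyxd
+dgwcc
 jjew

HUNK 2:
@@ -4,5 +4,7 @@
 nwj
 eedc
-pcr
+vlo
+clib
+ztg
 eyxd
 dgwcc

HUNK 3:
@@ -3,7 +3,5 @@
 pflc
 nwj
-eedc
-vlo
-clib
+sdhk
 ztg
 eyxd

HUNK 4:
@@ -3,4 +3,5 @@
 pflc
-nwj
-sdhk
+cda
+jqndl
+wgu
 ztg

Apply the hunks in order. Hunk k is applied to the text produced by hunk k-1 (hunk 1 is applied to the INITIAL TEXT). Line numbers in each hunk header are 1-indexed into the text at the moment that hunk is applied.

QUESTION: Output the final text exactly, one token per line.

Hunk 1: at line 5 remove [ylsc] add [pcr,eyxd,dgwcc] -> 10 lines: wqc oxaqm pflc nwj eedc pcr eyxd dgwcc jjew gfh
Hunk 2: at line 4 remove [pcr] add [vlo,clib,ztg] -> 12 lines: wqc oxaqm pflc nwj eedc vlo clib ztg eyxd dgwcc jjew gfh
Hunk 3: at line 3 remove [eedc,vlo,clib] add [sdhk] -> 10 lines: wqc oxaqm pflc nwj sdhk ztg eyxd dgwcc jjew gfh
Hunk 4: at line 3 remove [nwj,sdhk] add [cda,jqndl,wgu] -> 11 lines: wqc oxaqm pflc cda jqndl wgu ztg eyxd dgwcc jjew gfh

Answer: wqc
oxaqm
pflc
cda
jqndl
wgu
ztg
eyxd
dgwcc
jjew
gfh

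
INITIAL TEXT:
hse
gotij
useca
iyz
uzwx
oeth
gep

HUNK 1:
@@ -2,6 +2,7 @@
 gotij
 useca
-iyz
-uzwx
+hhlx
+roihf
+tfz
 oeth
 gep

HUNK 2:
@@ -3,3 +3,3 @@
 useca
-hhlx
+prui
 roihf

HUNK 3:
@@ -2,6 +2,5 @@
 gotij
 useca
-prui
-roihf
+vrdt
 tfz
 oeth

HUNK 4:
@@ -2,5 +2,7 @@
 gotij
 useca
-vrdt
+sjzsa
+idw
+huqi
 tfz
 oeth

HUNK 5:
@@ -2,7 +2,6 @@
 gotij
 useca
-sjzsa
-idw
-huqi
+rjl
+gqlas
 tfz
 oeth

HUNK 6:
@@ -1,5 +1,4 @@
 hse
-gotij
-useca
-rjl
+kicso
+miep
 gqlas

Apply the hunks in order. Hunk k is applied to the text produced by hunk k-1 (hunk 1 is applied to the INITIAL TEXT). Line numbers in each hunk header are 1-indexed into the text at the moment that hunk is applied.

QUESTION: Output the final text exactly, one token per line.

Hunk 1: at line 2 remove [iyz,uzwx] add [hhlx,roihf,tfz] -> 8 lines: hse gotij useca hhlx roihf tfz oeth gep
Hunk 2: at line 3 remove [hhlx] add [prui] -> 8 lines: hse gotij useca prui roihf tfz oeth gep
Hunk 3: at line 2 remove [prui,roihf] add [vrdt] -> 7 lines: hse gotij useca vrdt tfz oeth gep
Hunk 4: at line 2 remove [vrdt] add [sjzsa,idw,huqi] -> 9 lines: hse gotij useca sjzsa idw huqi tfz oeth gep
Hunk 5: at line 2 remove [sjzsa,idw,huqi] add [rjl,gqlas] -> 8 lines: hse gotij useca rjl gqlas tfz oeth gep
Hunk 6: at line 1 remove [gotij,useca,rjl] add [kicso,miep] -> 7 lines: hse kicso miep gqlas tfz oeth gep

Answer: hse
kicso
miep
gqlas
tfz
oeth
gep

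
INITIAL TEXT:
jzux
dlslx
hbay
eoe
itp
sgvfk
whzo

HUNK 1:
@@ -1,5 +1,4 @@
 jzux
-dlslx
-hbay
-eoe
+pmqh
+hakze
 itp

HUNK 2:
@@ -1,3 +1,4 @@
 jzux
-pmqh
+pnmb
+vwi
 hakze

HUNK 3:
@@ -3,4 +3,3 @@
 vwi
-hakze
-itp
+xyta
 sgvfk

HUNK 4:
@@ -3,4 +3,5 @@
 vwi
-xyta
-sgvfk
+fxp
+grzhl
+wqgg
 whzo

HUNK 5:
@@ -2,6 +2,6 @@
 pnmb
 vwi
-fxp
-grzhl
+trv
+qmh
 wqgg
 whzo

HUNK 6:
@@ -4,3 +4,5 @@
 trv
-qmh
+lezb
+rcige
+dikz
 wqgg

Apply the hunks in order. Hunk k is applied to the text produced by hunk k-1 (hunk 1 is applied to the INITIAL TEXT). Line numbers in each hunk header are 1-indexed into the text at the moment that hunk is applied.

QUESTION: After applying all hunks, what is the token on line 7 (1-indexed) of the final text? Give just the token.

Hunk 1: at line 1 remove [dlslx,hbay,eoe] add [pmqh,hakze] -> 6 lines: jzux pmqh hakze itp sgvfk whzo
Hunk 2: at line 1 remove [pmqh] add [pnmb,vwi] -> 7 lines: jzux pnmb vwi hakze itp sgvfk whzo
Hunk 3: at line 3 remove [hakze,itp] add [xyta] -> 6 lines: jzux pnmb vwi xyta sgvfk whzo
Hunk 4: at line 3 remove [xyta,sgvfk] add [fxp,grzhl,wqgg] -> 7 lines: jzux pnmb vwi fxp grzhl wqgg whzo
Hunk 5: at line 2 remove [fxp,grzhl] add [trv,qmh] -> 7 lines: jzux pnmb vwi trv qmh wqgg whzo
Hunk 6: at line 4 remove [qmh] add [lezb,rcige,dikz] -> 9 lines: jzux pnmb vwi trv lezb rcige dikz wqgg whzo
Final line 7: dikz

Answer: dikz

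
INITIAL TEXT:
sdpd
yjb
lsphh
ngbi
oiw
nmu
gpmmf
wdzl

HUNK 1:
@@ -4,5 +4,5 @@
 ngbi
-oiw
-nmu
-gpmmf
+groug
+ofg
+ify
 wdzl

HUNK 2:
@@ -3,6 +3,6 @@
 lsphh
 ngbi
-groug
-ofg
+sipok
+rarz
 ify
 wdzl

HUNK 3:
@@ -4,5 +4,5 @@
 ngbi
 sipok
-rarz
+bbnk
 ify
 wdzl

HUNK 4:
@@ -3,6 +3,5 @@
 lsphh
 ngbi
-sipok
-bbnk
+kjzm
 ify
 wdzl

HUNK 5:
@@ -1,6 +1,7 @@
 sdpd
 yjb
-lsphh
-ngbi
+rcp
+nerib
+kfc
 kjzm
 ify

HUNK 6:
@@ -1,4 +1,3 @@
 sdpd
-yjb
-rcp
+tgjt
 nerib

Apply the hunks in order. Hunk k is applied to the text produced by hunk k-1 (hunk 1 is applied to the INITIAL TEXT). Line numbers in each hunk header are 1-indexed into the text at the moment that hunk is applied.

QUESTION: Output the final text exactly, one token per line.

Hunk 1: at line 4 remove [oiw,nmu,gpmmf] add [groug,ofg,ify] -> 8 lines: sdpd yjb lsphh ngbi groug ofg ify wdzl
Hunk 2: at line 3 remove [groug,ofg] add [sipok,rarz] -> 8 lines: sdpd yjb lsphh ngbi sipok rarz ify wdzl
Hunk 3: at line 4 remove [rarz] add [bbnk] -> 8 lines: sdpd yjb lsphh ngbi sipok bbnk ify wdzl
Hunk 4: at line 3 remove [sipok,bbnk] add [kjzm] -> 7 lines: sdpd yjb lsphh ngbi kjzm ify wdzl
Hunk 5: at line 1 remove [lsphh,ngbi] add [rcp,nerib,kfc] -> 8 lines: sdpd yjb rcp nerib kfc kjzm ify wdzl
Hunk 6: at line 1 remove [yjb,rcp] add [tgjt] -> 7 lines: sdpd tgjt nerib kfc kjzm ify wdzl

Answer: sdpd
tgjt
nerib
kfc
kjzm
ify
wdzl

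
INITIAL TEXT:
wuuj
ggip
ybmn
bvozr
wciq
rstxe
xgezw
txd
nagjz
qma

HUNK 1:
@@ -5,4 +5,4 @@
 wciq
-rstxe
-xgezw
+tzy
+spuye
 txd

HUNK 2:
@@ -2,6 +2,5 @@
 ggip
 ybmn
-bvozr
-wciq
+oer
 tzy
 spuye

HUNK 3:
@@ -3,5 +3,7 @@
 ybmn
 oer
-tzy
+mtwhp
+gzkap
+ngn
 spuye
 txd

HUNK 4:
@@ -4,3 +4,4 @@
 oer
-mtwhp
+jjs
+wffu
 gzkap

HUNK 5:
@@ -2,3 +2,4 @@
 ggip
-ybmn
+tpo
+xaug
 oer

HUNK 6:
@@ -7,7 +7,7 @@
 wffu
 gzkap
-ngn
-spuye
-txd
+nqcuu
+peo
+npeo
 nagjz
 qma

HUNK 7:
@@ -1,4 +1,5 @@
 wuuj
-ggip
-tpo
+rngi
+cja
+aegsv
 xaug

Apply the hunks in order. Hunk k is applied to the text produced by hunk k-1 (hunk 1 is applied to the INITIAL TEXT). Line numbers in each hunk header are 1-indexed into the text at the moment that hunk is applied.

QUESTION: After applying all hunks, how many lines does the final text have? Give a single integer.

Hunk 1: at line 5 remove [rstxe,xgezw] add [tzy,spuye] -> 10 lines: wuuj ggip ybmn bvozr wciq tzy spuye txd nagjz qma
Hunk 2: at line 2 remove [bvozr,wciq] add [oer] -> 9 lines: wuuj ggip ybmn oer tzy spuye txd nagjz qma
Hunk 3: at line 3 remove [tzy] add [mtwhp,gzkap,ngn] -> 11 lines: wuuj ggip ybmn oer mtwhp gzkap ngn spuye txd nagjz qma
Hunk 4: at line 4 remove [mtwhp] add [jjs,wffu] -> 12 lines: wuuj ggip ybmn oer jjs wffu gzkap ngn spuye txd nagjz qma
Hunk 5: at line 2 remove [ybmn] add [tpo,xaug] -> 13 lines: wuuj ggip tpo xaug oer jjs wffu gzkap ngn spuye txd nagjz qma
Hunk 6: at line 7 remove [ngn,spuye,txd] add [nqcuu,peo,npeo] -> 13 lines: wuuj ggip tpo xaug oer jjs wffu gzkap nqcuu peo npeo nagjz qma
Hunk 7: at line 1 remove [ggip,tpo] add [rngi,cja,aegsv] -> 14 lines: wuuj rngi cja aegsv xaug oer jjs wffu gzkap nqcuu peo npeo nagjz qma
Final line count: 14

Answer: 14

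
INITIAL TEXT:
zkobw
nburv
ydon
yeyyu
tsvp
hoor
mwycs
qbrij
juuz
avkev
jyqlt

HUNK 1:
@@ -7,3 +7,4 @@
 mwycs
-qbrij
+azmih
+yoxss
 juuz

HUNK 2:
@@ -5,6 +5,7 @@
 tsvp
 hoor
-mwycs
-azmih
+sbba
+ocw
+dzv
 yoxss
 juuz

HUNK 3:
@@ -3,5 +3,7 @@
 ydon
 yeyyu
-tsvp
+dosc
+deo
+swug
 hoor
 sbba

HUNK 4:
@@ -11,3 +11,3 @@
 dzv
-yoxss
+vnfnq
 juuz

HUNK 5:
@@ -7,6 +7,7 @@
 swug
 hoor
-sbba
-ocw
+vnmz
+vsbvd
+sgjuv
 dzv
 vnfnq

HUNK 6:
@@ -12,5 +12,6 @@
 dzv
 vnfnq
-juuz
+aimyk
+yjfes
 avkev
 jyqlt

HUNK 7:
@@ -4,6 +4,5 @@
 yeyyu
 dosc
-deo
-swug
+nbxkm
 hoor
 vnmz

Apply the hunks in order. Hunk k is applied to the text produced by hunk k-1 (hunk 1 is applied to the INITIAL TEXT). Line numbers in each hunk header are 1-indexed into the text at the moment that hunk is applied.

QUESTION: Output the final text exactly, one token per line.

Hunk 1: at line 7 remove [qbrij] add [azmih,yoxss] -> 12 lines: zkobw nburv ydon yeyyu tsvp hoor mwycs azmih yoxss juuz avkev jyqlt
Hunk 2: at line 5 remove [mwycs,azmih] add [sbba,ocw,dzv] -> 13 lines: zkobw nburv ydon yeyyu tsvp hoor sbba ocw dzv yoxss juuz avkev jyqlt
Hunk 3: at line 3 remove [tsvp] add [dosc,deo,swug] -> 15 lines: zkobw nburv ydon yeyyu dosc deo swug hoor sbba ocw dzv yoxss juuz avkev jyqlt
Hunk 4: at line 11 remove [yoxss] add [vnfnq] -> 15 lines: zkobw nburv ydon yeyyu dosc deo swug hoor sbba ocw dzv vnfnq juuz avkev jyqlt
Hunk 5: at line 7 remove [sbba,ocw] add [vnmz,vsbvd,sgjuv] -> 16 lines: zkobw nburv ydon yeyyu dosc deo swug hoor vnmz vsbvd sgjuv dzv vnfnq juuz avkev jyqlt
Hunk 6: at line 12 remove [juuz] add [aimyk,yjfes] -> 17 lines: zkobw nburv ydon yeyyu dosc deo swug hoor vnmz vsbvd sgjuv dzv vnfnq aimyk yjfes avkev jyqlt
Hunk 7: at line 4 remove [deo,swug] add [nbxkm] -> 16 lines: zkobw nburv ydon yeyyu dosc nbxkm hoor vnmz vsbvd sgjuv dzv vnfnq aimyk yjfes avkev jyqlt

Answer: zkobw
nburv
ydon
yeyyu
dosc
nbxkm
hoor
vnmz
vsbvd
sgjuv
dzv
vnfnq
aimyk
yjfes
avkev
jyqlt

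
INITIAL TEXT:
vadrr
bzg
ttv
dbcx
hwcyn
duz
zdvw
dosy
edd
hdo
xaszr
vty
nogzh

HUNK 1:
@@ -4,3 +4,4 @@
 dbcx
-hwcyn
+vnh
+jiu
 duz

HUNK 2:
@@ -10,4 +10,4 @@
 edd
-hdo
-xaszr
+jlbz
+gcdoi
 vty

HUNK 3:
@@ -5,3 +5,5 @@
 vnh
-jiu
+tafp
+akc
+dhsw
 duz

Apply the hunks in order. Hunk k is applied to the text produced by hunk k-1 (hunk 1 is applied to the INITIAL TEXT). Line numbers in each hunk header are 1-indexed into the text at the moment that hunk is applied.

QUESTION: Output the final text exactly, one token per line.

Answer: vadrr
bzg
ttv
dbcx
vnh
tafp
akc
dhsw
duz
zdvw
dosy
edd
jlbz
gcdoi
vty
nogzh

Derivation:
Hunk 1: at line 4 remove [hwcyn] add [vnh,jiu] -> 14 lines: vadrr bzg ttv dbcx vnh jiu duz zdvw dosy edd hdo xaszr vty nogzh
Hunk 2: at line 10 remove [hdo,xaszr] add [jlbz,gcdoi] -> 14 lines: vadrr bzg ttv dbcx vnh jiu duz zdvw dosy edd jlbz gcdoi vty nogzh
Hunk 3: at line 5 remove [jiu] add [tafp,akc,dhsw] -> 16 lines: vadrr bzg ttv dbcx vnh tafp akc dhsw duz zdvw dosy edd jlbz gcdoi vty nogzh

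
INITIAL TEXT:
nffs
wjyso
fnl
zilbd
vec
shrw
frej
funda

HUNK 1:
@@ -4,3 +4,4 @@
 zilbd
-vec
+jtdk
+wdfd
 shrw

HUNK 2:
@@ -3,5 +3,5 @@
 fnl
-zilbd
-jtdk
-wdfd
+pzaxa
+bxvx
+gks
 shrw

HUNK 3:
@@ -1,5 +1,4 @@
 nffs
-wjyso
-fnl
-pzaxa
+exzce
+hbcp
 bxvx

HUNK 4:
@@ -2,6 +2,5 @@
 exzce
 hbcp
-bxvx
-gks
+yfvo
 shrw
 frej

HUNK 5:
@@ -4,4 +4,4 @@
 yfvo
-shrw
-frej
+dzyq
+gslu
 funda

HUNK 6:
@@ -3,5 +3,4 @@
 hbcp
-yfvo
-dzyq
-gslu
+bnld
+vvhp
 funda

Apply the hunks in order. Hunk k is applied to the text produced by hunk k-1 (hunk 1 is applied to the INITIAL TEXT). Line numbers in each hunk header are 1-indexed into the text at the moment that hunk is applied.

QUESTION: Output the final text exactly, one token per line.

Hunk 1: at line 4 remove [vec] add [jtdk,wdfd] -> 9 lines: nffs wjyso fnl zilbd jtdk wdfd shrw frej funda
Hunk 2: at line 3 remove [zilbd,jtdk,wdfd] add [pzaxa,bxvx,gks] -> 9 lines: nffs wjyso fnl pzaxa bxvx gks shrw frej funda
Hunk 3: at line 1 remove [wjyso,fnl,pzaxa] add [exzce,hbcp] -> 8 lines: nffs exzce hbcp bxvx gks shrw frej funda
Hunk 4: at line 2 remove [bxvx,gks] add [yfvo] -> 7 lines: nffs exzce hbcp yfvo shrw frej funda
Hunk 5: at line 4 remove [shrw,frej] add [dzyq,gslu] -> 7 lines: nffs exzce hbcp yfvo dzyq gslu funda
Hunk 6: at line 3 remove [yfvo,dzyq,gslu] add [bnld,vvhp] -> 6 lines: nffs exzce hbcp bnld vvhp funda

Answer: nffs
exzce
hbcp
bnld
vvhp
funda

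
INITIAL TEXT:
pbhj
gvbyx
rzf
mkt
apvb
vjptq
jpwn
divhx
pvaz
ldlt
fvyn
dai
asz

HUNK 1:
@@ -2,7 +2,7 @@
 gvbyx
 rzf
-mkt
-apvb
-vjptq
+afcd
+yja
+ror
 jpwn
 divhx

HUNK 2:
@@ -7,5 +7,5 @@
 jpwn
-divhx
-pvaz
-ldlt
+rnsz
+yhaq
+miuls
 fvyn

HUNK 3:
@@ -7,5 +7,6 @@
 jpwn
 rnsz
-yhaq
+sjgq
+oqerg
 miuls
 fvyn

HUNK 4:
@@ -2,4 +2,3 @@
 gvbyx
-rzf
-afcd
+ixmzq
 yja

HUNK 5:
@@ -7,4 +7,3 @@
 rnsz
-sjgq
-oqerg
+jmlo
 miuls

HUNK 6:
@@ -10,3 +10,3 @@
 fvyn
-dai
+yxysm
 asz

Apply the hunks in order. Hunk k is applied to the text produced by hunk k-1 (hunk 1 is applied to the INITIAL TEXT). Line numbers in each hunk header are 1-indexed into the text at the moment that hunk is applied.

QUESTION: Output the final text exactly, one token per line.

Answer: pbhj
gvbyx
ixmzq
yja
ror
jpwn
rnsz
jmlo
miuls
fvyn
yxysm
asz

Derivation:
Hunk 1: at line 2 remove [mkt,apvb,vjptq] add [afcd,yja,ror] -> 13 lines: pbhj gvbyx rzf afcd yja ror jpwn divhx pvaz ldlt fvyn dai asz
Hunk 2: at line 7 remove [divhx,pvaz,ldlt] add [rnsz,yhaq,miuls] -> 13 lines: pbhj gvbyx rzf afcd yja ror jpwn rnsz yhaq miuls fvyn dai asz
Hunk 3: at line 7 remove [yhaq] add [sjgq,oqerg] -> 14 lines: pbhj gvbyx rzf afcd yja ror jpwn rnsz sjgq oqerg miuls fvyn dai asz
Hunk 4: at line 2 remove [rzf,afcd] add [ixmzq] -> 13 lines: pbhj gvbyx ixmzq yja ror jpwn rnsz sjgq oqerg miuls fvyn dai asz
Hunk 5: at line 7 remove [sjgq,oqerg] add [jmlo] -> 12 lines: pbhj gvbyx ixmzq yja ror jpwn rnsz jmlo miuls fvyn dai asz
Hunk 6: at line 10 remove [dai] add [yxysm] -> 12 lines: pbhj gvbyx ixmzq yja ror jpwn rnsz jmlo miuls fvyn yxysm asz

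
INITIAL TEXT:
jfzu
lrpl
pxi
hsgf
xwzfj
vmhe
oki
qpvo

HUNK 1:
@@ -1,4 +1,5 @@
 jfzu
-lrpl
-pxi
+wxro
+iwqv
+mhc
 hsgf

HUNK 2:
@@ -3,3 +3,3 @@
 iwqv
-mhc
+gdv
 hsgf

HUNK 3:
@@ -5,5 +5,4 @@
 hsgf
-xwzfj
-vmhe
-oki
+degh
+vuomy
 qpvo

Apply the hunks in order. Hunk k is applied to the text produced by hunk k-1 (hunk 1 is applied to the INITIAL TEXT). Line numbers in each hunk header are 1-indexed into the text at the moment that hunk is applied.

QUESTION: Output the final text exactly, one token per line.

Answer: jfzu
wxro
iwqv
gdv
hsgf
degh
vuomy
qpvo

Derivation:
Hunk 1: at line 1 remove [lrpl,pxi] add [wxro,iwqv,mhc] -> 9 lines: jfzu wxro iwqv mhc hsgf xwzfj vmhe oki qpvo
Hunk 2: at line 3 remove [mhc] add [gdv] -> 9 lines: jfzu wxro iwqv gdv hsgf xwzfj vmhe oki qpvo
Hunk 3: at line 5 remove [xwzfj,vmhe,oki] add [degh,vuomy] -> 8 lines: jfzu wxro iwqv gdv hsgf degh vuomy qpvo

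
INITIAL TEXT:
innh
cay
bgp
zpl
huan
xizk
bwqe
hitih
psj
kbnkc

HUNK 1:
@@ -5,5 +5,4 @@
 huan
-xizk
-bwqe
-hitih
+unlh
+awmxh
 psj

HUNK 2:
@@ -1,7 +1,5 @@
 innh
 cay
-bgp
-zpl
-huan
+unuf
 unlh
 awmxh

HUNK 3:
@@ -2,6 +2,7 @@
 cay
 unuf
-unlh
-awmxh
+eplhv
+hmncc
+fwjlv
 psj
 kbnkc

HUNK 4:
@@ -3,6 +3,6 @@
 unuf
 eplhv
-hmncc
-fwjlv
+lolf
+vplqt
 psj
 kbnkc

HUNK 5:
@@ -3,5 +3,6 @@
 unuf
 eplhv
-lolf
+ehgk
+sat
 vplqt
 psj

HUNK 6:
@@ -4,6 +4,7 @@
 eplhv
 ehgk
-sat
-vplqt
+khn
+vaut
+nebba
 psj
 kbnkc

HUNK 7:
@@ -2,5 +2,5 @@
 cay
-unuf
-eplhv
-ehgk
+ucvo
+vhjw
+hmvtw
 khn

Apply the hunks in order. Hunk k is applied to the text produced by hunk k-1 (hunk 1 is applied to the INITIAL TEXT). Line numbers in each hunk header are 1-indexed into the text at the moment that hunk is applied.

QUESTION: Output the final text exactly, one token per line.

Hunk 1: at line 5 remove [xizk,bwqe,hitih] add [unlh,awmxh] -> 9 lines: innh cay bgp zpl huan unlh awmxh psj kbnkc
Hunk 2: at line 1 remove [bgp,zpl,huan] add [unuf] -> 7 lines: innh cay unuf unlh awmxh psj kbnkc
Hunk 3: at line 2 remove [unlh,awmxh] add [eplhv,hmncc,fwjlv] -> 8 lines: innh cay unuf eplhv hmncc fwjlv psj kbnkc
Hunk 4: at line 3 remove [hmncc,fwjlv] add [lolf,vplqt] -> 8 lines: innh cay unuf eplhv lolf vplqt psj kbnkc
Hunk 5: at line 3 remove [lolf] add [ehgk,sat] -> 9 lines: innh cay unuf eplhv ehgk sat vplqt psj kbnkc
Hunk 6: at line 4 remove [sat,vplqt] add [khn,vaut,nebba] -> 10 lines: innh cay unuf eplhv ehgk khn vaut nebba psj kbnkc
Hunk 7: at line 2 remove [unuf,eplhv,ehgk] add [ucvo,vhjw,hmvtw] -> 10 lines: innh cay ucvo vhjw hmvtw khn vaut nebba psj kbnkc

Answer: innh
cay
ucvo
vhjw
hmvtw
khn
vaut
nebba
psj
kbnkc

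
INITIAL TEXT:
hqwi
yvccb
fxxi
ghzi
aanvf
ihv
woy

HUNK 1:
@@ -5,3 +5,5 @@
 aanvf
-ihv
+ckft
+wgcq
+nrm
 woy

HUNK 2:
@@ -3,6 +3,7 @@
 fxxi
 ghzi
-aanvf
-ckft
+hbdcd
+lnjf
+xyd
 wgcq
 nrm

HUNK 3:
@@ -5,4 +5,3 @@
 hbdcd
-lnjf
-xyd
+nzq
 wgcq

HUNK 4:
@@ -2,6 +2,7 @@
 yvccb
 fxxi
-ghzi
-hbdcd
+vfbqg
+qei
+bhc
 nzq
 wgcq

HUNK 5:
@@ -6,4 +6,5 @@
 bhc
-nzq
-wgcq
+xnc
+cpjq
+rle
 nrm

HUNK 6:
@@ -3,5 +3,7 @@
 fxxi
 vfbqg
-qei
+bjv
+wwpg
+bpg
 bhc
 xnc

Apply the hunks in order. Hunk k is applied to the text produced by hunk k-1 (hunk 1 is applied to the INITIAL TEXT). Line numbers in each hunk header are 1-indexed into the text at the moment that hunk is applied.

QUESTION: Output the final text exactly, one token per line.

Answer: hqwi
yvccb
fxxi
vfbqg
bjv
wwpg
bpg
bhc
xnc
cpjq
rle
nrm
woy

Derivation:
Hunk 1: at line 5 remove [ihv] add [ckft,wgcq,nrm] -> 9 lines: hqwi yvccb fxxi ghzi aanvf ckft wgcq nrm woy
Hunk 2: at line 3 remove [aanvf,ckft] add [hbdcd,lnjf,xyd] -> 10 lines: hqwi yvccb fxxi ghzi hbdcd lnjf xyd wgcq nrm woy
Hunk 3: at line 5 remove [lnjf,xyd] add [nzq] -> 9 lines: hqwi yvccb fxxi ghzi hbdcd nzq wgcq nrm woy
Hunk 4: at line 2 remove [ghzi,hbdcd] add [vfbqg,qei,bhc] -> 10 lines: hqwi yvccb fxxi vfbqg qei bhc nzq wgcq nrm woy
Hunk 5: at line 6 remove [nzq,wgcq] add [xnc,cpjq,rle] -> 11 lines: hqwi yvccb fxxi vfbqg qei bhc xnc cpjq rle nrm woy
Hunk 6: at line 3 remove [qei] add [bjv,wwpg,bpg] -> 13 lines: hqwi yvccb fxxi vfbqg bjv wwpg bpg bhc xnc cpjq rle nrm woy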